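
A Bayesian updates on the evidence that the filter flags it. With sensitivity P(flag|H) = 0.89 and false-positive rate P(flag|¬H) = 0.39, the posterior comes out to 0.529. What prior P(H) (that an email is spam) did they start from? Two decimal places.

P(H) = 0.33

Bayes' rule in odds form gives O(H|E) = O(H)·[P(E|H)/P(E|¬H)], hence O(H) = O(H|E)/LR.
Posterior odds = 0.529/(1−0.529) = 1.1231. LR = 0.89/0.39 = 2.2821.
Prior odds = 1.1231/2.2821 = 0.4921, so P(H) = 0.4921/(1+0.4921) ≈ 0.33.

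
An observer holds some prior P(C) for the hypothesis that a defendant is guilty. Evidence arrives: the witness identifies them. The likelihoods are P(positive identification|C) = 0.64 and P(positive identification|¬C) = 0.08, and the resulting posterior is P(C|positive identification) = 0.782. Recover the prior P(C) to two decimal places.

In odds form, posterior odds = prior odds × likelihood ratio, so prior odds = posterior odds ÷ LR.
Posterior odds = 0.782/(1−0.782) = 3.5872. LR = 0.64/0.08 = 8.0000.
Prior odds = 3.5872/8.0000 = 0.4484, so P(C) = 0.4484/(1+0.4484) ≈ 0.31.

P(C) = 0.31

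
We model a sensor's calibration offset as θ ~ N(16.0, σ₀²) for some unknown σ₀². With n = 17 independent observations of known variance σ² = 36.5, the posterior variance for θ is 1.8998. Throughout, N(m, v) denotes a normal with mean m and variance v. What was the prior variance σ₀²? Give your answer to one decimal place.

σ₀² = 16.5

For the Normal–Normal model with known σ², precisions add: τ_n = τ₀ + n/σ².
So 1/σ₀² = 1/1.8998 − 17/36.5 = 0.526371 − 0.465753 = 0.060618.
Hence σ₀² = 1/0.060618 ≈ 16.5.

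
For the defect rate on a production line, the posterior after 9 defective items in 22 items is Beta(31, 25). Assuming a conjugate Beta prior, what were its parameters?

Under Beta–binomial conjugacy the posterior parameters are (a+s, b+f).
So a = 31 − 9 = 22 and b = 25 − 13 = 12.

Beta(22, 12)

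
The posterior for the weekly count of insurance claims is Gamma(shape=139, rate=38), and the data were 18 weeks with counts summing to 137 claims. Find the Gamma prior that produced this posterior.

A Gamma(α, β) prior (rate parametrization) on a Poisson rate with n observations summing to S gives posterior Gamma(α+S, β+n).
So α = 139 − 137 = 2 and β = 38 − 18 = 20.

Gamma(shape=2, rate=20)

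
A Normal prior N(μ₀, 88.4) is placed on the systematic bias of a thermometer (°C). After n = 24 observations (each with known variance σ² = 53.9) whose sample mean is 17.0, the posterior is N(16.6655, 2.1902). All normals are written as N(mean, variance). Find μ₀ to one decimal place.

With known observation variance, the Normal–Normal posterior has precision τ_n = τ₀ + n/σ² and mean μ_n = (τ₀μ₀ + (n/σ²)x̄)/τ_n.
Here τ₀ = 1/88.4 = 0.011312 and τ_data = 24/53.9 = 0.445269, so τ_n = 0.456581.
Rearranging for μ₀: μ₀ = (μ_n·τ_n − τ_data·x̄)/τ₀ = (16.6655·0.456581 − 0.445269·17.0) / 0.011312 = 0.039578/0.011312 ≈ 3.5.

μ₀ = 3.5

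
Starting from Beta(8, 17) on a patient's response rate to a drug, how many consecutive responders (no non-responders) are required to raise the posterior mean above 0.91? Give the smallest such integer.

After k responders and 0 non-responders the posterior is Beta(8+k, 17), with mean (8+k)/(8+17+k).
Set (8+k)/(25+k) > 0.91 and solve: k > (0.91·25 − 8)/(1 − 0.91) = 163.889.
The smallest integer exceeding 163.889 is 164, and checking k=164: (172)/(189) = 0.9101 > 0.91.

k = 164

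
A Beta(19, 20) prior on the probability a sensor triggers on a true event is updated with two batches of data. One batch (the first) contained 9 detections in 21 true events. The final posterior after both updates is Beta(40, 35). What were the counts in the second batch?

12 detections and 3 misses

Because Beta–binomial updating is additive in the counts, the combined data contributed (α_post−α_prior, β_post−β_prior) successes and failures.
Total across both batches: 40−19=21 detections, 35−20=15 misses.
Subtract the first batch: 21−9=12 detections and 15−12=3 misses.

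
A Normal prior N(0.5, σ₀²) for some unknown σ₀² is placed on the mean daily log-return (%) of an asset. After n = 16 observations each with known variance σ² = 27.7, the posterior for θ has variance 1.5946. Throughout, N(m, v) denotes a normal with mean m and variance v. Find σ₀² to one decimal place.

σ₀² = 20.2

Posterior precision equals prior precision plus data precision: 1/σ_n² = 1/σ₀² + n/σ².
So 1/σ₀² = 1/1.5946 − 16/27.7 = 0.627117 − 0.577617 = 0.049500.
Hence σ₀² = 1/0.049500 ≈ 20.2.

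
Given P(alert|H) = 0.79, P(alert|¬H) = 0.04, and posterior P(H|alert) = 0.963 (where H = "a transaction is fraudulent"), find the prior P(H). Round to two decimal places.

In odds form, posterior odds = prior odds × likelihood ratio, so prior odds = posterior odds ÷ LR.
Posterior odds = 0.963/(1−0.963) = 26.0270. LR = 0.79/0.04 = 19.7500.
Prior odds = 26.0270/19.7500 = 1.3178, so P(H) = 1.3178/(1+1.3178) ≈ 0.57.

P(H) = 0.57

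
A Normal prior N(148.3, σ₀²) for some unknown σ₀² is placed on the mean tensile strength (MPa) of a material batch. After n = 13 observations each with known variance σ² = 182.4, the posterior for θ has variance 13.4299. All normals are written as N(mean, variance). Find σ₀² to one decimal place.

σ₀² = 313.6

For the Normal–Normal model with known σ², precisions add: τ_n = τ₀ + n/σ².
So 1/σ₀² = 1/13.4299 − 13/182.4 = 0.074461 − 0.071272 = 0.003189.
Hence σ₀² = 1/0.003189 ≈ 313.6.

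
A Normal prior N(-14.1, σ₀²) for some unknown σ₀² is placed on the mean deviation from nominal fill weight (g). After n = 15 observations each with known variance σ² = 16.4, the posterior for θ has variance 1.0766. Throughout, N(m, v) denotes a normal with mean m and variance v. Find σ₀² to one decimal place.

For the Normal–Normal model with known σ², precisions add: τ_n = τ₀ + n/σ².
So 1/σ₀² = 1/1.0766 − 15/16.4 = 0.928850 − 0.914634 = 0.014216.
Hence σ₀² = 1/0.014216 ≈ 70.3.

σ₀² = 70.3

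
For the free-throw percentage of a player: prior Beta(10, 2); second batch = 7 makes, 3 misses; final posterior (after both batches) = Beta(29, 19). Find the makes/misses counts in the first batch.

12 makes and 14 misses

Because Beta–binomial updating is additive in the counts, the combined data contributed (α_post−α_prior, β_post−β_prior) successes and failures.
Total across both batches: 29−10=19 makes, 19−2=17 misses.
Subtract the second batch: 19−7=12 makes and 17−3=14 misses.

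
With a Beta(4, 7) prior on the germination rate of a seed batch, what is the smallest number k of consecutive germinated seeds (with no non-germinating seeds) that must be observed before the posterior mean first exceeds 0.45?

k = 2

After k germinated seeds and 0 non-germinating seeds the posterior is Beta(4+k, 7), with mean (4+k)/(4+7+k).
Set (4+k)/(11+k) > 0.45 and solve: k > (0.45·11 − 4)/(1 − 0.45) = 1.727.
The smallest integer exceeding 1.727 is 2.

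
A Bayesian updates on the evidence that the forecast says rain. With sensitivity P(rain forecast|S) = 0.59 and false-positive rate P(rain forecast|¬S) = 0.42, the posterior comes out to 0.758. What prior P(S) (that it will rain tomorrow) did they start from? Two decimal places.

Bayes' rule in odds form gives O(S|E) = O(S)·[P(E|S)/P(E|¬S)], hence O(S) = O(S|E)/LR.
Posterior odds = 0.758/(1−0.758) = 3.1322. LR = 0.59/0.42 = 1.4048.
Prior odds = 3.1322/1.4048 = 2.2296, so P(S) = 2.2296/(1+2.2296) ≈ 0.69.

P(S) = 0.69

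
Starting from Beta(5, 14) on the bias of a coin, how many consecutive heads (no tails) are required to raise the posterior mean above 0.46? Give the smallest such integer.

After k heads and 0 tails the posterior is Beta(5+k, 14), with mean (5+k)/(5+14+k).
Set (5+k)/(19+k) > 0.46 and solve: k > (0.46·19 − 5)/(1 − 0.46) = 6.926.
The smallest integer exceeding 6.926 is 7, and checking k=7: (12)/(26) = 0.4615 > 0.46.

k = 7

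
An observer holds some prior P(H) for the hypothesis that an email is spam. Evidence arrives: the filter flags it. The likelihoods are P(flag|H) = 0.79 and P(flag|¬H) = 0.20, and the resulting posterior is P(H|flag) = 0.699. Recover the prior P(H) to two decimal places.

P(H) = 0.37

In odds form, posterior odds = prior odds × likelihood ratio, so prior odds = posterior odds ÷ LR.
Posterior odds = 0.699/(1−0.699) = 2.3223. LR = 0.79/0.20 = 3.9500.
Prior odds = 2.3223/3.9500 = 0.5879, so P(H) = 0.5879/(1+0.5879) ≈ 0.37.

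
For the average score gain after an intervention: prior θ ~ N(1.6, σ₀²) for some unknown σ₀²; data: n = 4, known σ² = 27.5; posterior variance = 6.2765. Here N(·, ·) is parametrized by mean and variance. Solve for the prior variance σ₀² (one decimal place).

For the Normal–Normal model with known σ², precisions add: τ_n = τ₀ + n/σ².
So 1/σ₀² = 1/6.2765 − 4/27.5 = 0.159324 − 0.145455 = 0.013869.
Hence σ₀² = 1/0.013869 ≈ 72.1.

σ₀² = 72.1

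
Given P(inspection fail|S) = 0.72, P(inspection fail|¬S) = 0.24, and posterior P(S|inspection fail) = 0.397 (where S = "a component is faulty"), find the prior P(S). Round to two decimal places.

Bayes' rule in odds form gives O(S|E) = O(S)·[P(E|S)/P(E|¬S)], hence O(S) = O(S|E)/LR.
Posterior odds = 0.397/(1−0.397) = 0.6584. LR = 0.72/0.24 = 3.0000.
Prior odds = 0.6584/3.0000 = 0.2195, so P(S) = 0.2195/(1+0.2195) ≈ 0.18.

P(S) = 0.18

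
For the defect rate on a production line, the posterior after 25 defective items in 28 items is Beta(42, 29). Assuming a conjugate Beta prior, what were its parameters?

A Beta(a, b) prior with s successes and f failures in binomial data gives a Beta(a+s, b+f) posterior.
Subtract the data counts: 42−25=17, 29−3=26.

Beta(17, 26)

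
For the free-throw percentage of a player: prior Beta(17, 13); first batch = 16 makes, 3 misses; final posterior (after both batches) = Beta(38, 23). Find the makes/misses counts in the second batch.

5 makes and 7 misses

Sequential conjugate updates are equivalent to a single update on the pooled data, so total successes = posterior α − prior α and total failures = posterior β − prior β.
Total across both batches: 38−17=21 makes, 23−13=10 misses.
Subtract the first batch: 21−16=5 makes and 10−3=7 misses.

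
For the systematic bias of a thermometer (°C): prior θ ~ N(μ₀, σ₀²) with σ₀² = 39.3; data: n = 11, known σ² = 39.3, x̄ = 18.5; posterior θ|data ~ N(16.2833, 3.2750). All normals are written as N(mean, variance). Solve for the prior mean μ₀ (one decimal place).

μ₀ = -8.1

The posterior mean is a precision-weighted average: μ_n = (τ₀μ₀ + τ_data·x̄)/(τ₀+τ_data), with τ₀=1/σ₀² and τ_data=n/σ².
Here τ₀ = 1/39.3 = 0.025445 and τ_data = 11/39.3 = 0.279898, so τ_n = 0.305343.
Rearranging for μ₀: μ₀ = (μ_n·τ_n − τ_data·x̄)/τ₀ = (16.2833·0.305343 − 0.279898·18.5) / 0.025445 = -0.206121/0.025445 ≈ -8.1.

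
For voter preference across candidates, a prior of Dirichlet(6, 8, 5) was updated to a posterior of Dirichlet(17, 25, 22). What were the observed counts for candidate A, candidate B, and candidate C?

For a Dirichlet(α) prior with multinomial counts c, the posterior is Dirichlet(α + c) componentwise.
Counts are posterior − prior componentwise: 17−6=11, 25−8=17, 22−5=17.

counts (11, 17, 17)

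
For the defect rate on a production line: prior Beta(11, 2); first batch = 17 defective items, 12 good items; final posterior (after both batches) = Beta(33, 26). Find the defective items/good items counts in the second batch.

Because Beta–binomial updating is additive in the counts, the combined data contributed (α_post−α_prior, β_post−β_prior) successes and failures.
Total across both batches: 33−11=22 defective items, 26−2=24 good items.
Subtract the first batch: 22−17=5 defective items and 24−12=12 good items.

5 defective items and 12 good items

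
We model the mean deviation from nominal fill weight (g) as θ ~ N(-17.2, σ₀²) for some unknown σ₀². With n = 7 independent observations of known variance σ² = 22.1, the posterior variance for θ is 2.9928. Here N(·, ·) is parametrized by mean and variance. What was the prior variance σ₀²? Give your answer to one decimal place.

σ₀² = 57.5

For the Normal–Normal model with known σ², precisions add: τ_n = τ₀ + n/σ².
So 1/σ₀² = 1/2.9928 − 7/22.1 = 0.334135 − 0.316742 = 0.017393.
Hence σ₀² = 1/0.017393 ≈ 57.5.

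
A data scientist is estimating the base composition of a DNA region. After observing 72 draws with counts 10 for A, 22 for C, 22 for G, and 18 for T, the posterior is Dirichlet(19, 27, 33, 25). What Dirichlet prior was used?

For a Dirichlet(α) prior with multinomial counts c, the posterior is Dirichlet(α + c) componentwise.
Subtract each count from the matching posterior parameter: 19−10=9, 27−22=5, 33−22=11, 25−18=7.

Dirichlet(9, 5, 11, 7)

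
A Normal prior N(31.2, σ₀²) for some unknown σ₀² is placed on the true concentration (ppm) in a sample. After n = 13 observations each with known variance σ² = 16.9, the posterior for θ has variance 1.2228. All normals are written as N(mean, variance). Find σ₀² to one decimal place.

σ₀² = 20.6

For the Normal–Normal model with known σ², precisions add: τ_n = τ₀ + n/σ².
So 1/σ₀² = 1/1.2228 − 13/16.9 = 0.817795 − 0.769231 = 0.048564.
Hence σ₀² = 1/0.048564 ≈ 20.6.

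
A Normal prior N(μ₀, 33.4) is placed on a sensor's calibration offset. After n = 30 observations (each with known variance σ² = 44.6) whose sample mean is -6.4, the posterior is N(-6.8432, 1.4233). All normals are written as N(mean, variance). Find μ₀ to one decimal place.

With known observation variance, the Normal–Normal posterior has precision τ_n = τ₀ + n/σ² and mean μ_n = (τ₀μ₀ + (n/σ²)x̄)/τ_n.
Here τ₀ = 1/33.4 = 0.029940 and τ_data = 30/44.6 = 0.672646, so τ_n = 0.702586.
Rearranging for μ₀: μ₀ = (μ_n·τ_n − τ_data·x̄)/τ₀ = (-6.8432·0.702586 − 0.672646·-6.4) / 0.029940 = -0.503002/0.029940 ≈ -16.8.

μ₀ = -16.8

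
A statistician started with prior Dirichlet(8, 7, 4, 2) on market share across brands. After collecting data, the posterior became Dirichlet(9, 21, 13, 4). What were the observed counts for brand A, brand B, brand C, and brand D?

For a Dirichlet(α) prior with multinomial counts c, the posterior is Dirichlet(α + c) componentwise.
Counts are posterior − prior componentwise: 9−8=1, 21−7=14, 13−4=9, 4−2=2.

counts (1, 14, 9, 2)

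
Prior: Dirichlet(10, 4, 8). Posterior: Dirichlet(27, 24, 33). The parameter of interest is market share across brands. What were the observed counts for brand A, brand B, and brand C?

counts (17, 20, 25)

For a Dirichlet(α) prior with multinomial counts c, the posterior is Dirichlet(α + c) componentwise.
Counts are posterior − prior componentwise: 27−10=17, 24−4=20, 33−8=25.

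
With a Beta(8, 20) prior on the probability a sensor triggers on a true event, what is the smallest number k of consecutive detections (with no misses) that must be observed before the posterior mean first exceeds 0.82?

k = 84

After k detections and 0 misses the posterior is Beta(8+k, 20), with mean (8+k)/(8+20+k).
Set (8+k)/(28+k) > 0.82 and solve: k > (0.82·28 − 8)/(1 − 0.82) = 83.111.
The smallest integer exceeding 83.111 is 84.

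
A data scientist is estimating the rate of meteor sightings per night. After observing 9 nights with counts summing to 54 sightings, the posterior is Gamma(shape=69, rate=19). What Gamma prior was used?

Gamma(shape=15, rate=10)

Gamma–Poisson conjugacy: posterior shape = α + Σxᵢ, posterior rate = β + n.
So α = 69 − 54 = 15 and β = 19 − 9 = 10.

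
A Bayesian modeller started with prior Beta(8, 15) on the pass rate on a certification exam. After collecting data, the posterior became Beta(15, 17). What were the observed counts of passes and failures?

A Beta(a, b) prior with s successes and f failures in binomial data gives a Beta(a+s, b+f) posterior.
So s = 15 − 8 = 7 and f = 17 − 15 = 2.

7 passes and 2 failures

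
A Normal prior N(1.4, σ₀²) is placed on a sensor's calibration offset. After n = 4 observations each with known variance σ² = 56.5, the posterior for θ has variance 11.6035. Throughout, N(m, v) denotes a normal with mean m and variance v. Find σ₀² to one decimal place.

Posterior precision equals prior precision plus data precision: 1/σ_n² = 1/σ₀² + n/σ².
So 1/σ₀² = 1/11.6035 − 4/56.5 = 0.086181 − 0.070796 = 0.015385.
Hence σ₀² = 1/0.015385 ≈ 65.0.

σ₀² = 65.0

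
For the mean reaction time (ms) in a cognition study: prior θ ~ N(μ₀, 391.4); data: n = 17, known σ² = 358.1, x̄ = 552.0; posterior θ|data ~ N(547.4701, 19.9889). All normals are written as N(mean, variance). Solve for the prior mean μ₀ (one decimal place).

μ₀ = 463.3

The posterior mean is a precision-weighted average: μ_n = (τ₀μ₀ + τ_data·x̄)/(τ₀+τ_data), with τ₀=1/σ₀² and τ_data=n/σ².
Here τ₀ = 1/391.4 = 0.002555 and τ_data = 17/358.1 = 0.047473, so τ_n = 0.050028.
Rearranging for μ₀: μ₀ = (μ_n·τ_n − τ_data·x̄)/τ₀ = (547.4701·0.050028 − 0.047473·552.0) / 0.002555 = 1.183738/0.002555 ≈ 463.3.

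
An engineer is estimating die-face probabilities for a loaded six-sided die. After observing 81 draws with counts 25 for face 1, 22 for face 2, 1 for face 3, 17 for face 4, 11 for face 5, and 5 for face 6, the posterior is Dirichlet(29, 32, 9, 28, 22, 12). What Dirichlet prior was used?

For a Dirichlet(α) prior with multinomial counts c, the posterior is Dirichlet(α + c) componentwise.
Subtract each count from the matching posterior parameter: 29−25=4, 32−22=10, 9−1=8, 28−17=11, 22−11=11, 12−5=7.

Dirichlet(4, 10, 8, 11, 11, 7)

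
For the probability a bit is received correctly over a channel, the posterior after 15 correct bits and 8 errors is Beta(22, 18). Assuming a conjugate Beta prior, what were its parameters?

Beta(7, 10)

A Beta(a, b) prior with s successes and f failures in binomial data gives a Beta(a+s, b+f) posterior.
So a = 22 − 15 = 7 and b = 18 − 8 = 10.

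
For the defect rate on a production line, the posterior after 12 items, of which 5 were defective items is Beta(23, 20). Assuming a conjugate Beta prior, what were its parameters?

Under Beta–binomial conjugacy the posterior parameters are (α+s, β+f).
So α = 23 − 5 = 18 and β = 20 − 7 = 13.

Beta(18, 13)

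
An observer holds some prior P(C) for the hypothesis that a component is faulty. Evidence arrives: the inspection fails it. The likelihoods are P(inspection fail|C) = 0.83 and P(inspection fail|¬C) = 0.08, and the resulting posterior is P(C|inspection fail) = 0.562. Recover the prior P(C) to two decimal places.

P(C) = 0.11

In odds form, posterior odds = prior odds × likelihood ratio, so prior odds = posterior odds ÷ LR.
Posterior odds = 0.562/(1−0.562) = 1.2831. LR = 0.83/0.08 = 10.3750.
Prior odds = 1.2831/10.3750 = 0.1237, so P(C) = 0.1237/(1+0.1237) ≈ 0.11.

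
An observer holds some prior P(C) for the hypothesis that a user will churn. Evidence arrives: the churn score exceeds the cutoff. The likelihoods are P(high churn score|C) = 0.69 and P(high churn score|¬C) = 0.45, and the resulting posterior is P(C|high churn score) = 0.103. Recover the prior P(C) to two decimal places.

In odds form, posterior odds = prior odds × likelihood ratio, so prior odds = posterior odds ÷ LR.
Posterior odds = 0.103/(1−0.103) = 0.1148. LR = 0.69/0.45 = 1.5333.
Prior odds = 0.1148/1.5333 = 0.0749, so P(C) = 0.0749/(1+0.0749) ≈ 0.07.

P(C) = 0.07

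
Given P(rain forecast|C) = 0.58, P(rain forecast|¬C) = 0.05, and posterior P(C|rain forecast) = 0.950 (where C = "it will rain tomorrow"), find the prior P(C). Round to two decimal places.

Bayes' rule in odds form gives O(C|E) = O(C)·[P(E|C)/P(E|¬C)], hence O(C) = O(C|E)/LR.
Posterior odds = 0.950/(1−0.950) = 19.0000. LR = 0.58/0.05 = 11.6000.
Prior odds = 19.0000/11.6000 = 1.6379, so P(C) = 1.6379/(1+1.6379) ≈ 0.62.

P(C) = 0.62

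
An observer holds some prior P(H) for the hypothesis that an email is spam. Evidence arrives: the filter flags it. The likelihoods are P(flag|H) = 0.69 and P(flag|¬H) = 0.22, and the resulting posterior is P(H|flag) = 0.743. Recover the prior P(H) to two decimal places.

In odds form, posterior odds = prior odds × likelihood ratio, so prior odds = posterior odds ÷ LR.
Posterior odds = 0.743/(1−0.743) = 2.8911. LR = 0.69/0.22 = 3.1364.
Prior odds = 2.8911/3.1364 = 0.9218, so P(H) = 0.9218/(1+0.9218) ≈ 0.48.

P(H) = 0.48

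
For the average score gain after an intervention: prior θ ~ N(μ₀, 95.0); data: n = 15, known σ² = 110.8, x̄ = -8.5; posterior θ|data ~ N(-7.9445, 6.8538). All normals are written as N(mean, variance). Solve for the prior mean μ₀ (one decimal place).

μ₀ = -0.8

With known observation variance, the Normal–Normal posterior has precision τ_n = τ₀ + n/σ² and mean μ_n = (τ₀μ₀ + (n/σ²)x̄)/τ_n.
Here τ₀ = 1/95.0 = 0.010526 and τ_data = 15/110.8 = 0.135379, so τ_n = 0.145905.
Rearranging for μ₀: μ₀ = (μ_n·τ_n − τ_data·x̄)/τ₀ = (-7.9445·0.145905 − 0.135379·-8.5) / 0.010526 = -0.008421/0.010526 ≈ -0.8.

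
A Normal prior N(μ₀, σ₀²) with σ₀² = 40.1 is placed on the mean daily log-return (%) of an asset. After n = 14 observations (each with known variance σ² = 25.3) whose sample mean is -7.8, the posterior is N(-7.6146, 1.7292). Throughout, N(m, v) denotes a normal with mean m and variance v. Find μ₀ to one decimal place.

μ₀ = -3.5

The posterior mean is a precision-weighted average: μ_n = (τ₀μ₀ + τ_data·x̄)/(τ₀+τ_data), with τ₀=1/σ₀² and τ_data=n/σ².
Here τ₀ = 1/40.1 = 0.024938 and τ_data = 14/25.3 = 0.553360, so τ_n = 0.578298.
Rearranging for μ₀: μ₀ = (μ_n·τ_n − τ_data·x̄)/τ₀ = (-7.6146·0.578298 − 0.553360·-7.8) / 0.024938 = -0.087300/0.024938 ≈ -3.5.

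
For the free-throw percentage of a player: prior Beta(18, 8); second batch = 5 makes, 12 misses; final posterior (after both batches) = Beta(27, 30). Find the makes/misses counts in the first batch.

4 makes and 10 misses

Because Beta–binomial updating is additive in the counts, the combined data contributed (α_post−α_prior, β_post−β_prior) successes and failures.
Total across both batches: 27−18=9 makes, 30−8=22 misses.
Subtract the second batch: 9−5=4 makes and 22−12=10 misses.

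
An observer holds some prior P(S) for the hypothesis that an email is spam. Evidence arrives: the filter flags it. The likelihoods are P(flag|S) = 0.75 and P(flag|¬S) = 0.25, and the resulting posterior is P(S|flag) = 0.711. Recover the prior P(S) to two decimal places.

P(S) = 0.45

In odds form, posterior odds = prior odds × likelihood ratio, so prior odds = posterior odds ÷ LR.
Posterior odds = 0.711/(1−0.711) = 2.4602. LR = 0.75/0.25 = 3.0000.
Prior odds = 2.4602/3.0000 = 0.8201, so P(S) = 0.8201/(1+0.8201) ≈ 0.45.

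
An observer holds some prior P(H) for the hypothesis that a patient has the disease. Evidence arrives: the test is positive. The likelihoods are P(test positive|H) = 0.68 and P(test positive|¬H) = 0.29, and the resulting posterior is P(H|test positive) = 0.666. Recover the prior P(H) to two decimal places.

Bayes' rule in odds form gives O(H|E) = O(H)·[P(E|H)/P(E|¬H)], hence O(H) = O(H|E)/LR.
Posterior odds = 0.666/(1−0.666) = 1.9940. LR = 0.68/0.29 = 2.3448.
Prior odds = 1.9940/2.3448 = 0.8504, so P(H) = 0.8504/(1+0.8504) ≈ 0.46.

P(H) = 0.46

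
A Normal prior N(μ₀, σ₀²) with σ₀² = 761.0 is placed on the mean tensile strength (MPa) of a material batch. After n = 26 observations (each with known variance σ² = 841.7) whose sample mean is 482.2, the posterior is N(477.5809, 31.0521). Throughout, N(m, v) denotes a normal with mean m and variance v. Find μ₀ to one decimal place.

μ₀ = 369.0

With known observation variance, the Normal–Normal posterior has precision τ_n = τ₀ + n/σ² and mean μ_n = (τ₀μ₀ + (n/σ²)x̄)/τ_n.
Here τ₀ = 1/761.0 = 0.001314 and τ_data = 26/841.7 = 0.030890, so τ_n = 0.032204.
Rearranging for μ₀: μ₀ = (μ_n·τ_n − τ_data·x̄)/τ₀ = (477.5809·0.032204 − 0.030890·482.2) / 0.001314 = 0.484857/0.001314 ≈ 369.0.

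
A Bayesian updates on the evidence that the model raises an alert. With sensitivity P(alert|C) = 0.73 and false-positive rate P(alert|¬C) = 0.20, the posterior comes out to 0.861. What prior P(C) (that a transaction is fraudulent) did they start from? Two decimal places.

Bayes' rule in odds form gives O(C|E) = O(C)·[P(E|C)/P(E|¬C)], hence O(C) = O(C|E)/LR.
Posterior odds = 0.861/(1−0.861) = 6.1942. LR = 0.73/0.20 = 3.6500.
Prior odds = 6.1942/3.6500 = 1.6970, so P(C) = 1.6970/(1+1.6970) ≈ 0.63.

P(C) = 0.63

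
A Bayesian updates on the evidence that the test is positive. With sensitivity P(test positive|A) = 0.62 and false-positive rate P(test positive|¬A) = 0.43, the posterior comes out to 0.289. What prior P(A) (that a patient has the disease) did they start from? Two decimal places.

In odds form, posterior odds = prior odds × likelihood ratio, so prior odds = posterior odds ÷ LR.
Posterior odds = 0.289/(1−0.289) = 0.4065. LR = 0.62/0.43 = 1.4419.
Prior odds = 0.4065/1.4419 = 0.2819, so P(A) = 0.2819/(1+0.2819) ≈ 0.22.

P(A) = 0.22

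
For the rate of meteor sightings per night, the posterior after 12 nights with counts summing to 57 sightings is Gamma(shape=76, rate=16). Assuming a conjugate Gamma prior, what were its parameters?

A Gamma(α, β) prior (rate parametrization) on a Poisson rate with n observations summing to S gives posterior Gamma(α+S, β+n).
So α = 76 − 57 = 19 and β = 16 − 12 = 4.

Gamma(shape=19, rate=4)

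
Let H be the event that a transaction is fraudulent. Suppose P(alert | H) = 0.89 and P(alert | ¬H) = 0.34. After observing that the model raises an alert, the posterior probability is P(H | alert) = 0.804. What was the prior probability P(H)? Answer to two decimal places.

In odds form, posterior odds = prior odds × likelihood ratio, so prior odds = posterior odds ÷ LR.
Posterior odds = 0.804/(1−0.804) = 4.1020. LR = 0.89/0.34 = 2.6176.
Prior odds = 4.1020/2.6176 = 1.5671, so P(H) = 1.5671/(1+1.5671) ≈ 0.61.

P(H) = 0.61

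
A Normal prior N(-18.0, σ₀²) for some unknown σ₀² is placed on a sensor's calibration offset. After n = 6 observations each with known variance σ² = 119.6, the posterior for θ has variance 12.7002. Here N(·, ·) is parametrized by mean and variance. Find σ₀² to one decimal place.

σ₀² = 35.0

Posterior precision equals prior precision plus data precision: 1/σ_n² = 1/σ₀² + n/σ².
So 1/σ₀² = 1/12.7002 − 6/119.6 = 0.078739 − 0.050167 = 0.028572.
Hence σ₀² = 1/0.028572 ≈ 35.0.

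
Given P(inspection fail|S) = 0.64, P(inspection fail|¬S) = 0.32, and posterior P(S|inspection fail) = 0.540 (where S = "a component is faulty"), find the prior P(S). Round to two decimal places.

Bayes' rule in odds form gives O(S|E) = O(S)·[P(E|S)/P(E|¬S)], hence O(S) = O(S|E)/LR.
Posterior odds = 0.540/(1−0.540) = 1.1739. LR = 0.64/0.32 = 2.0000.
Prior odds = 1.1739/2.0000 = 0.5869, so P(S) = 0.5869/(1+0.5869) ≈ 0.37.

P(S) = 0.37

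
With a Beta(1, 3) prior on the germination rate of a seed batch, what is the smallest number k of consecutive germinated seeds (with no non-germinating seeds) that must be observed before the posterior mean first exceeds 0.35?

k = 1

After k germinated seeds and 0 non-germinating seeds the posterior is Beta(1+k, 3), with mean (1+k)/(1+3+k).
Set (1+k)/(4+k) > 0.35 and solve: k > (0.35·4 − 1)/(1 − 0.35) = 0.615.
The smallest integer exceeding 0.615 is 1, and checking k=1: (2)/(5) = 0.4000 > 0.35.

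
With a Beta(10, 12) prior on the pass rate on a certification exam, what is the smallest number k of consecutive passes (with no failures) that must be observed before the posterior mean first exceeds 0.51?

After k passes and 0 failures the posterior is Beta(10+k, 12), with mean (10+k)/(10+12+k).
Set (10+k)/(22+k) > 0.51 and solve: k > (0.51·22 − 10)/(1 − 0.51) = 2.490.
The smallest integer exceeding 2.490 is 3, and checking k=3: (13)/(25) = 0.5200 > 0.51.

k = 3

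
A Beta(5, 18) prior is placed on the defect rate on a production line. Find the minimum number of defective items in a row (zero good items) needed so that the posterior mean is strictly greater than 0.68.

k = 34

After k defective items and 0 good items the posterior is Beta(5+k, 18), with mean (5+k)/(5+18+k).
Set (5+k)/(23+k) > 0.68 and solve: k > (0.68·23 − 5)/(1 − 0.68) = 33.250.
The smallest integer exceeding 33.250 is 34, and checking k=34: (39)/(57) = 0.6842 > 0.68.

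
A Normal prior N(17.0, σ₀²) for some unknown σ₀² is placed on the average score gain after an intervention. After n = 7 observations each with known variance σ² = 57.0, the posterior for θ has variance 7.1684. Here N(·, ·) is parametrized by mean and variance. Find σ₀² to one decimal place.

σ₀² = 59.9

Posterior precision equals prior precision plus data precision: 1/σ_n² = 1/σ₀² + n/σ².
So 1/σ₀² = 1/7.1684 − 7/57.0 = 0.139501 − 0.122807 = 0.016694.
Hence σ₀² = 1/0.016694 ≈ 59.9.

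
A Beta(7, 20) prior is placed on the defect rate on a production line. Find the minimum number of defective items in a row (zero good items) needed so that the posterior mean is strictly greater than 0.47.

After k defective items and 0 good items the posterior is Beta(7+k, 20), with mean (7+k)/(7+20+k).
Set (7+k)/(27+k) > 0.47 and solve: k > (0.47·27 − 7)/(1 − 0.47) = 10.736.
The smallest integer exceeding 10.736 is 11, and checking k=11: (18)/(38) = 0.4737 > 0.47.

k = 11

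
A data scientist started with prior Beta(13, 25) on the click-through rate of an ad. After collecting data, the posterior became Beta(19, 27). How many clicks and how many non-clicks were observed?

A Beta(a, b) prior with s successes and f failures in binomial data gives a Beta(a+s, b+f) posterior.
Match parameters: s=19−13=6, f=27−25=2.

6 clicks and 2 non-clicks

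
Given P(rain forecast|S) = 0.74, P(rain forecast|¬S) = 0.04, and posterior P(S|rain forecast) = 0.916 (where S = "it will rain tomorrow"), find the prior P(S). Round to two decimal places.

P(S) = 0.37

In odds form, posterior odds = prior odds × likelihood ratio, so prior odds = posterior odds ÷ LR.
Posterior odds = 0.916/(1−0.916) = 10.9048. LR = 0.74/0.04 = 18.5000.
Prior odds = 10.9048/18.5000 = 0.5894, so P(S) = 0.5894/(1+0.5894) ≈ 0.37.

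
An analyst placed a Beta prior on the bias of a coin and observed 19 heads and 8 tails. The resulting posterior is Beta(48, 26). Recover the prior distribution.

Beta is conjugate to the binomial likelihood: posterior = Beta(a+s, b+f).
Subtract the data counts: 48−19=29, 26−8=18.

Beta(29, 18)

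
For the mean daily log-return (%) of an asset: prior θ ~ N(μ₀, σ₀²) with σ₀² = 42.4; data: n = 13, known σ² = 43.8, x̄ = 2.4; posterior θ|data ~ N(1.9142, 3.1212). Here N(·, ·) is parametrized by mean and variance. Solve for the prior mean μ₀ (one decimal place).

The posterior mean is a precision-weighted average: μ_n = (τ₀μ₀ + τ_data·x̄)/(τ₀+τ_data), with τ₀=1/σ₀² and τ_data=n/σ².
Here τ₀ = 1/42.4 = 0.023585 and τ_data = 13/43.8 = 0.296804, so τ_n = 0.320389.
Rearranging for μ₀: μ₀ = (μ_n·τ_n − τ_data·x̄)/τ₀ = (1.9142·0.320389 − 0.296804·2.4) / 0.023585 = -0.099041/0.023585 ≈ -4.2.

μ₀ = -4.2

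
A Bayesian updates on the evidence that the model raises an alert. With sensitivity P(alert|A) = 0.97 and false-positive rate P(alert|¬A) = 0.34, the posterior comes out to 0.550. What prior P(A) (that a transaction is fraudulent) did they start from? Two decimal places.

P(A) = 0.30

In odds form, posterior odds = prior odds × likelihood ratio, so prior odds = posterior odds ÷ LR.
Posterior odds = 0.550/(1−0.550) = 1.2222. LR = 0.97/0.34 = 2.8529.
Prior odds = 1.2222/2.8529 = 0.4284, so P(A) = 0.4284/(1+0.4284) ≈ 0.30.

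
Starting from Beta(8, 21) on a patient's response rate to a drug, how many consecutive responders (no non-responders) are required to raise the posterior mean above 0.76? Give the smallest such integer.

k = 59

After k responders and 0 non-responders the posterior is Beta(8+k, 21), with mean (8+k)/(8+21+k).
Set (8+k)/(29+k) > 0.76 and solve: k > (0.76·29 − 8)/(1 − 0.76) = 58.500.
The smallest integer exceeding 58.500 is 59, and checking k=59: (67)/(88) = 0.7614 > 0.76.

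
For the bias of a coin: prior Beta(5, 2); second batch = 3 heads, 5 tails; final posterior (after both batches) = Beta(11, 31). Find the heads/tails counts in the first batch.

3 heads and 24 tails

Because Beta–binomial updating is additive in the counts, the combined data contributed (α_post−α_prior, β_post−β_prior) successes and failures.
Total across both batches: 11−5=6 heads, 31−2=29 tails.
Subtract the second batch: 6−3=3 heads and 29−5=24 tails.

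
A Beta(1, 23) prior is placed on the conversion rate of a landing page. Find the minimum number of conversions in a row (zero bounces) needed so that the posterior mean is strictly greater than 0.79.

After k conversions and 0 bounces the posterior is Beta(1+k, 23), with mean (1+k)/(1+23+k).
Set (1+k)/(24+k) > 0.79 and solve: k > (0.79·24 − 1)/(1 − 0.79) = 85.524.
The smallest integer exceeding 85.524 is 86, and checking k=86: (87)/(110) = 0.7909 > 0.79.

k = 86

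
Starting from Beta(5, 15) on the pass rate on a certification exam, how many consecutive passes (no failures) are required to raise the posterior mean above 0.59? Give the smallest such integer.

k = 17

After k passes and 0 failures the posterior is Beta(5+k, 15), with mean (5+k)/(5+15+k).
Set (5+k)/(20+k) > 0.59 and solve: k > (0.59·20 − 5)/(1 − 0.59) = 16.585.
The smallest integer exceeding 16.585 is 17, and checking k=17: (22)/(37) = 0.5946 > 0.59.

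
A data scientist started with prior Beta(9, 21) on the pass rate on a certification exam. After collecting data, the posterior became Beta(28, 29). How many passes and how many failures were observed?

19 passes and 8 failures

Beta is conjugate to the binomial likelihood: posterior = Beta(α+s, β+f).
Match parameters: s=28−9=19, f=29−21=8.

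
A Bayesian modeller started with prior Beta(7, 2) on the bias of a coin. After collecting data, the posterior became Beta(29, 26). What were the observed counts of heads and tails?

22 heads and 24 tails

Beta is conjugate to the binomial likelihood: posterior = Beta(α+s, β+f).
So s = 29 − 7 = 22 and f = 26 − 2 = 24.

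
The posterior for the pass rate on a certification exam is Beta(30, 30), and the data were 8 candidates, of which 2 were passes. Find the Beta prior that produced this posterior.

Beta is conjugate to the binomial likelihood: posterior = Beta(a+s, b+f).
So a = 30 − 2 = 28 and b = 30 − 6 = 24.

Beta(28, 24)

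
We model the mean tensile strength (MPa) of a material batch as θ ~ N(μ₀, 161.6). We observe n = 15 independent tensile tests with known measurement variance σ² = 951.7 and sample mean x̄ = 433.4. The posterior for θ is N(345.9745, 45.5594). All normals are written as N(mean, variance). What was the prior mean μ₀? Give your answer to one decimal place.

The posterior mean is a precision-weighted average: μ_n = (τ₀μ₀ + τ_data·x̄)/(τ₀+τ_data), with τ₀=1/σ₀² and τ_data=n/σ².
Here τ₀ = 1/161.6 = 0.006188 and τ_data = 15/951.7 = 0.015761, so τ_n = 0.021949.
Rearranging for μ₀: μ₀ = (μ_n·τ_n − τ_data·x̄)/τ₀ = (345.9745·0.021949 − 0.015761·433.4) / 0.006188 = 0.762977/0.006188 ≈ 123.3.

μ₀ = 123.3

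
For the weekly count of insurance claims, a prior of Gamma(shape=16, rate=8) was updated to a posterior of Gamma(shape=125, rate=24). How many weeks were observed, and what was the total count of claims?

n = 16 weeks with total 109 claims

A Gamma(α, β) prior (rate parametrization) on a Poisson rate with n observations summing to S gives posterior Gamma(α+S, β+n).
Matching: Σxᵢ = 125 − 16 = 109 and n = 24 − 8 = 16.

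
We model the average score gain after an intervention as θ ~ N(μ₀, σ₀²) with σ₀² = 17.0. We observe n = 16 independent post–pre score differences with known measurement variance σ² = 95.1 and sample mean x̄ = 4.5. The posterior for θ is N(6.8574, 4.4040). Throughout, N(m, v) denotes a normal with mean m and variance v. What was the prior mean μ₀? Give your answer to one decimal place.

With known observation variance, the Normal–Normal posterior has precision τ_n = τ₀ + n/σ² and mean μ_n = (τ₀μ₀ + (n/σ²)x̄)/τ_n.
Here τ₀ = 1/17.0 = 0.058824 and τ_data = 16/95.1 = 0.168244, so τ_n = 0.227068.
Rearranging for μ₀: μ₀ = (μ_n·τ_n − τ_data·x̄)/τ₀ = (6.8574·0.227068 − 0.168244·4.5) / 0.058824 = 0.799998/0.058824 ≈ 13.6.

μ₀ = 13.6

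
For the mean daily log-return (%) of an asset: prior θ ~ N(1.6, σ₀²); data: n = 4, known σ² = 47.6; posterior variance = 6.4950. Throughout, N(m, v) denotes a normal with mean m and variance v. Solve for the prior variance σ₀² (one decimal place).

σ₀² = 14.3

Posterior precision equals prior precision plus data precision: 1/σ_n² = 1/σ₀² + n/σ².
So 1/σ₀² = 1/6.4950 − 4/47.6 = 0.153965 − 0.084034 = 0.069931.
Hence σ₀² = 1/0.069931 ≈ 14.3.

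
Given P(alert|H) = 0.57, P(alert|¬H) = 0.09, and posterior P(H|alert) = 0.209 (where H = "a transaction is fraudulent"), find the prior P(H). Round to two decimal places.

P(H) = 0.04

In odds form, posterior odds = prior odds × likelihood ratio, so prior odds = posterior odds ÷ LR.
Posterior odds = 0.209/(1−0.209) = 0.2642. LR = 0.57/0.09 = 6.3333.
Prior odds = 0.2642/6.3333 = 0.0417, so P(H) = 0.0417/(1+0.0417) ≈ 0.04.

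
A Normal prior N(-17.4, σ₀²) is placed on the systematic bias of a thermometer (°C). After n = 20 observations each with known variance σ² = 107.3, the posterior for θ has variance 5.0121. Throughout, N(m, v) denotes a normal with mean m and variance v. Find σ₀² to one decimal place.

Posterior precision equals prior precision plus data precision: 1/σ_n² = 1/σ₀² + n/σ².
So 1/σ₀² = 1/5.0121 − 20/107.3 = 0.199517 − 0.186393 = 0.013124.
Hence σ₀² = 1/0.013124 ≈ 76.2.

σ₀² = 76.2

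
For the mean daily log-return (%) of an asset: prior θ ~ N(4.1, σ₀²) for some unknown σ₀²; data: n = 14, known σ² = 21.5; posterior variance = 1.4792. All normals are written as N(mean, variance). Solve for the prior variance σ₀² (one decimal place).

σ₀² = 40.2

Posterior precision equals prior precision plus data precision: 1/σ_n² = 1/σ₀² + n/σ².
So 1/σ₀² = 1/1.4792 − 14/21.5 = 0.676041 − 0.651163 = 0.024878.
Hence σ₀² = 1/0.024878 ≈ 40.2.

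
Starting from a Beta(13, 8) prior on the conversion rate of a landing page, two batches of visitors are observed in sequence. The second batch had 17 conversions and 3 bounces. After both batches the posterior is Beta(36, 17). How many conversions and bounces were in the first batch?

Because Beta–binomial updating is additive in the counts, the combined data contributed (α_post−α_prior, β_post−β_prior) successes and failures.
Total across both batches: 36−13=23 conversions, 17−8=9 bounces.
Subtract the second batch: 23−17=6 conversions and 9−3=6 bounces.

6 conversions and 6 bounces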